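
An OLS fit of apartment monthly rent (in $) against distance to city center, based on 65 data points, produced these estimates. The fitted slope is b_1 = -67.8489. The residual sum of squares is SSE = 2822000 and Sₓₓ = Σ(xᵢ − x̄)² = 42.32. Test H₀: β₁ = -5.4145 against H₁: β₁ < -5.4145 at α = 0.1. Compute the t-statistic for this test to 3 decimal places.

t = -1.919

MSE = SSE/(n − 2) = 2822000/63 = 44793.7.
SE(b_1) = √(MSE/Sₓₓ) = √(44793.7/42.32) = 32.5338.
t = (-67.8489 − (-5.4145)) / 32.5338 = -1.919.
df = n − 2 = 63.
One-sided p ≈ 0.0298, which is < 0.1, so reject H₀.
There is evidence that the true slope on distance to city center is below -5.4145 $ per unit.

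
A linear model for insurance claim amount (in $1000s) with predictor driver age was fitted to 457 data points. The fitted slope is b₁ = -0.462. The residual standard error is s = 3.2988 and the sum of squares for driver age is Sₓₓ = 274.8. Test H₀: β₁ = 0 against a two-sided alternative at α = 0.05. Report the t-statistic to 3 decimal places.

SE(b₁) = s/√Sₓₓ = 3.2988/√274.8 = 0.198998.
t = -0.462 / 0.198998 = -2.322.
df = n − 2 = 455.
Two-sided p ≈ 0.0207, which is < 0.05, so reject H₀.
There is evidence that driver age is associated with insurance claim amount.

t = -2.322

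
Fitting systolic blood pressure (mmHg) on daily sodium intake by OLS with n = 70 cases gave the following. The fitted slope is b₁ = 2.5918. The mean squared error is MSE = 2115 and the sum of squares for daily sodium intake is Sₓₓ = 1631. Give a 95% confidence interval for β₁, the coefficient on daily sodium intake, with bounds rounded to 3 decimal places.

SE(b₁) = √(MSE/Sₓₓ) = √(2115/1631) = 1.13875.
df = n − 2 = 68.
t* = t_{0.025, 68} = 1.995469.
Margin = t* × SE = 1.995469 × 1.13875 = 2.27234.
CI: 2.5918 ± 2.27234 → (0.319, 4.864).
With 95% confidence, each one-unit increase in daily sodium intake is associated with a change of between 0.319 and 4.864 mmHg in systolic blood pressure.

(0.319, 4.864)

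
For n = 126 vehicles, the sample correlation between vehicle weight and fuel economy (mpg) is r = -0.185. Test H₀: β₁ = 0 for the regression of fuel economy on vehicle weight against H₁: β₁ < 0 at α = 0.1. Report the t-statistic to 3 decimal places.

t = -2.096

t = r·√(n − 2)/√(1 − r²) = -0.185·√124/√0.965775 = -2.096.
df = n − 2 = 124.
One-sided p ≈ 0.0190, which is < 0.1, so reject H₀.
There is evidence of a linear association between vehicle weight and fuel economy.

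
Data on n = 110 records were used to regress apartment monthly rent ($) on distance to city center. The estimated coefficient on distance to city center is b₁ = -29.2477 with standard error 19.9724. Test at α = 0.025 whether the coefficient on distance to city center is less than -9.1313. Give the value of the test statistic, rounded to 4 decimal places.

t = -1.0072

H₀: β₁ = -9.1313 vs H₁: β₁ < -9.1313.
t = (b₁ − β₁⁰)/SE = (-29.2477 − (-9.1313)) / 19.9724 = -1.0072.
df = n − 2 = 110 − 2 = 108.
One-sided p ≈ 0.1580, which is ≥ 0.025, so fail to reject H₀.
The data do not give significant evidence that the true slope on distance to city center is below -9.1313 $ per unit.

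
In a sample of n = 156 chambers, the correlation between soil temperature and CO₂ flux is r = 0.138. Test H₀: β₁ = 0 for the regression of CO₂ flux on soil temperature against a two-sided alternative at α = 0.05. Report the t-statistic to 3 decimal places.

t = r·√(n − 2)/√(1 − r²) = 0.138·√154/√0.980956 = 1.729.
df = n − 2 = 154.
Two-sided p ≈ 0.0858, which is ≥ 0.05, so fail to reject H₀.
The data do not give significant evidence of a linear association between soil temperature and CO₂ flux.

t = 1.729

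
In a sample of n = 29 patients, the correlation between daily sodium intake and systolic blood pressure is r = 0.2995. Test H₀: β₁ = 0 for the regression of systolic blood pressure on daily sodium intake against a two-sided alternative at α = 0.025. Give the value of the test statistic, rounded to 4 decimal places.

t = 1.6311

t = r·√(n − 2)/√(1 − r²) = 0.2995·√27/√0.9103 = 1.6311.
df = n − 2 = 27.
Two-sided p ≈ 0.1145, which is ≥ 0.025, so fail to reject H₀.
The data do not give significant evidence of a linear association between daily sodium intake and systolic blood pressure.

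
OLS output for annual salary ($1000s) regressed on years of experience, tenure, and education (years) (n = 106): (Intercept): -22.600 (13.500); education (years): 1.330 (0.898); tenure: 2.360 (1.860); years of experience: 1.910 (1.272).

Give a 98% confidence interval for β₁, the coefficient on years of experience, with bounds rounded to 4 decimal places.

(-1.0963, 4.9163)

Read off: b = 1.910, SE = 1.272 for years of experience.
df = n − k − 1 = 106 − 3 − 1 = 102.
t* = t_{0.01, 102} = 2.363464.
Margin = t* × SE = 2.363464 × 1.272 = 3.006326.
CI: 1.910 ± 3.006326 → (-1.0963, 4.9163).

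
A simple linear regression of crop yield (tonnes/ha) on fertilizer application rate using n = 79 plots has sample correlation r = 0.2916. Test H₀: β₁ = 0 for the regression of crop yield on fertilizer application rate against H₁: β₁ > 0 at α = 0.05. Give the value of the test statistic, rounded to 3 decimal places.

t = r·√(n − 2)/√(1 − r²) = 0.2916·√77/√0.914969 = 2.675.
df = n − 2 = 77.
One-sided p ≈ 0.0046, which is < 0.05, so reject H₀.
There is evidence of a linear association between fertilizer application rate and crop yield.

t = 2.675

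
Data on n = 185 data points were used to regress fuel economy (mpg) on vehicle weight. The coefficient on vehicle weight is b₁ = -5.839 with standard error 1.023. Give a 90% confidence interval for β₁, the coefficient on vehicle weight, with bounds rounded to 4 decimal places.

(-7.5302, -4.1478)

df = n − 2 = 185 − 2 = 183.
t* = t_{0.05, 183} = 1.653223.
Margin = t* × SE = 1.653223 × 1.023 = 1.691247.
CI: -5.839 ± 1.691247 → (-7.5302, -4.1478).
With 90% confidence, each one-unit increase in vehicle weight is associated with a change of between -7.5302 and -4.1478 mpg in fuel economy.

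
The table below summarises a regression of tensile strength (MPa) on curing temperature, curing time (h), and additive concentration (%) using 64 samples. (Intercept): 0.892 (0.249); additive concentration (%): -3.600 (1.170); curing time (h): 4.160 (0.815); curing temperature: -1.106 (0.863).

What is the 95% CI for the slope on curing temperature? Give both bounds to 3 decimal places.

(-2.832, 0.620)

Read off: b = -1.106, SE = 0.863 for curing temperature.
df = n − k − 1 = 64 − 3 − 1 = 60.
t* = t_{0.025, 60} = 2.000298.
Margin = t* × SE = 2.000298 × 0.863 = 1.72626.
CI: -1.106 ± 1.72626 → (-2.832, 0.620).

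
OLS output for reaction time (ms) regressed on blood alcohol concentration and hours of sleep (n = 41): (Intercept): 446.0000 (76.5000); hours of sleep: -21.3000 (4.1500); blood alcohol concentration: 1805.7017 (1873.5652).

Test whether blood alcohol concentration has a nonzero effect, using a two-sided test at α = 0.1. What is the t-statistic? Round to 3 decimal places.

t = 0.964

Read off: b = 1805.7017, SE = 1873.5652 for blood alcohol concentration.
H₀: β₁ = 0 vs H₁: β₁ ≠ 0.
t = 1805.7017 / 1873.5652 = 0.964.
df = n − k − 1 = 41 − 2 − 1 = 38.
Two-sided p ≈ 0.3413, which is ≥ 0.1, so fail to reject H₀.
The data do not give significant evidence of an association between blood alcohol concentration and reaction time, after adjusting for the other predictors.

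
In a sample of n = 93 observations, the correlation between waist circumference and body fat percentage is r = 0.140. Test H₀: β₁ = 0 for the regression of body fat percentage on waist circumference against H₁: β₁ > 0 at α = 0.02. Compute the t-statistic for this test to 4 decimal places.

t = r·√(n − 2)/√(1 − r²) = 0.140·√91/√0.9804 = 1.3488.
df = n − 2 = 91.
One-sided p ≈ 0.0904, which is ≥ 0.02, so fail to reject H₀.
The data do not give significant evidence of a linear association between waist circumference and body fat percentage.

t = 1.3488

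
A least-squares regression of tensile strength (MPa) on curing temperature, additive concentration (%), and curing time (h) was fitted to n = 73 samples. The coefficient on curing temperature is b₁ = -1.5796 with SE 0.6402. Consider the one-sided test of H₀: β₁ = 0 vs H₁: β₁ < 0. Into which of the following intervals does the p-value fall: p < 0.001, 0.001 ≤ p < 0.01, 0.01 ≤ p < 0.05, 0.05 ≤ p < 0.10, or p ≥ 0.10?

0.001 ≤ p < 0.01

t = -1.5796 / 0.6402 = -2.467.
df = n − k − 1 = 73 − 3 − 1 = 69.
One-sided p = P(T_{69} < t) ≈ 0.0080.
So 0.001 ≤ p < 0.01.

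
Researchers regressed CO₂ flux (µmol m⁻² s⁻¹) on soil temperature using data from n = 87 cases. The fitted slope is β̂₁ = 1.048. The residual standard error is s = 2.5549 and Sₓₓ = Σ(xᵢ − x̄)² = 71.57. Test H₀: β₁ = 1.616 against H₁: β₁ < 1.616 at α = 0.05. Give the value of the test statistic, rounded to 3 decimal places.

t = -1.881

SE(β̂₁) = s/√Sₓₓ = 2.5549/√71.57 = 0.302001.
t = (1.048 − 1.616) / 0.302001 = -1.881.
df = n − 2 = 85.
One-sided p ≈ 0.0317, which is < 0.05, so reject H₀.
There is evidence that the true slope on soil temperature is below 1.616 µmol m⁻² s⁻¹ per unit.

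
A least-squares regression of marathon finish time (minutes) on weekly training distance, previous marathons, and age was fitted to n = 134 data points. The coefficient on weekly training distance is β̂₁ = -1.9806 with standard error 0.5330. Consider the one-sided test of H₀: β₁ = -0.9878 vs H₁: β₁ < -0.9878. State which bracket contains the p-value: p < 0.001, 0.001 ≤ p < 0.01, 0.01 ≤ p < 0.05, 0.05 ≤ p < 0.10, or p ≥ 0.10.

0.01 ≤ p < 0.05

t = (-1.9806 − (-0.9878)) / 0.5330 = -1.863.
df = n − k − 1 = 134 − 3 − 1 = 130.
One-sided p = P(T_{130} < t) ≈ 0.0324.
So 0.01 ≤ p < 0.05.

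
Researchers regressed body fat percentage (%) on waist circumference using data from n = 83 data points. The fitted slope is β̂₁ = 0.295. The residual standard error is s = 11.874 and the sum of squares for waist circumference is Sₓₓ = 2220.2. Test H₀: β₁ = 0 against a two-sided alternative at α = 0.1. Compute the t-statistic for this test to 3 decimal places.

t = 1.171

SE(β̂₁) = s/√Sₓₓ = 11.874/√2220.2 = 0.252.
t = 0.295 / 0.252 = 1.171.
df = n − 2 = 81.
Two-sided p ≈ 0.2452, which is ≥ 0.1, so fail to reject H₀.
The data do not give significant evidence of an association between waist circumference and body fat percentage.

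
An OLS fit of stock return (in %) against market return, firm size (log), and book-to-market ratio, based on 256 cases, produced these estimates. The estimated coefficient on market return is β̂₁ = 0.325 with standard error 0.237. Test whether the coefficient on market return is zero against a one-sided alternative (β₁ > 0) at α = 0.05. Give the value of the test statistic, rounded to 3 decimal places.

t = 1.371

H₀: β₁ = 0 vs H₁: β₁ > 0.
t = (β̂₁ − β₁⁰)/SE = 0.325 / 0.237 = 1.371.
df = n − k − 1 = 256 − 3 − 1 = 252.
One-sided p ≈ 0.0857, which is ≥ 0.05, so fail to reject H₀.
The data do not give significant evidence that the true slope on market return is positive, holding the other predictors fixed.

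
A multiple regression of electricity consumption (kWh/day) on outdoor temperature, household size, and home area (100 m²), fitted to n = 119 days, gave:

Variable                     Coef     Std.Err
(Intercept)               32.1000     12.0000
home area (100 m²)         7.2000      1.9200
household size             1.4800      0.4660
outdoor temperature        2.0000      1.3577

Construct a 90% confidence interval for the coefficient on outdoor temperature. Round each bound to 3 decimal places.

Read off: b = 2.0000, SE = 1.3577 for outdoor temperature.
df = n − k − 1 = 119 − 3 − 1 = 115.
t* = t_{0.05, 115} = 1.658212.
Margin = t* × SE = 1.658212 × 1.3577 = 2.25135.
CI: 2.0000 ± 2.25135 → (-0.251, 4.251).

(-0.251, 4.251)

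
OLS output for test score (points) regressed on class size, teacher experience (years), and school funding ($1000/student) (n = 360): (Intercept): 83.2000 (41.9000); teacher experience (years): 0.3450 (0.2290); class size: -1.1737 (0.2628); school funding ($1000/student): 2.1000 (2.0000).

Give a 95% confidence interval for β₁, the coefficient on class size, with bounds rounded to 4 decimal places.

(-1.6905, -0.6569)

Read off: b = -1.1737, SE = 0.2628 for class size.
df = n − k − 1 = 360 − 3 − 1 = 356.
t* = t_{0.025, 356} = 1.96665.
Margin = t* × SE = 1.96665 × 0.2628 = 0.516836.
CI: -1.1737 ± 0.516836 → (-1.6905, -0.6569).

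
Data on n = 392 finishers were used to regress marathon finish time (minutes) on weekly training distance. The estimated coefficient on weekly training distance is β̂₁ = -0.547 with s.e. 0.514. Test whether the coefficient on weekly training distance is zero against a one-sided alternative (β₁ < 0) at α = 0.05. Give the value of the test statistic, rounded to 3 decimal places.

H₀: β₁ = 0 vs H₁: β₁ < 0.
t = (β̂₁ − β₁⁰)/SE = -0.547 / 0.514 = -1.064.
df = n − 2 = 392 − 2 = 390.
One-sided p ≈ 0.1439, which is ≥ 0.05, so fail to reject H₀.
The data do not give significant evidence that the true slope on weekly training distance is negative.

t = -1.064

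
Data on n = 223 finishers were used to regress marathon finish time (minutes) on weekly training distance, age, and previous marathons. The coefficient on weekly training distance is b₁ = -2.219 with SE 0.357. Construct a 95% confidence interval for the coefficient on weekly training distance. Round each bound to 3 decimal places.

(-2.923, -1.515)

df = n − k − 1 = 223 − 3 − 1 = 219.
t* = t_{0.025, 219} = 1.970855.
Margin = t* × SE = 1.970855 × 0.357 = 0.70360.
CI: -2.219 ± 0.70360 → (-2.923, -1.515).
With 95% confidence, each one-unit increase in weekly training distance is associated with a change of between -2.923 and -1.515 minutes in marathon finish time, holding the other predictors fixed.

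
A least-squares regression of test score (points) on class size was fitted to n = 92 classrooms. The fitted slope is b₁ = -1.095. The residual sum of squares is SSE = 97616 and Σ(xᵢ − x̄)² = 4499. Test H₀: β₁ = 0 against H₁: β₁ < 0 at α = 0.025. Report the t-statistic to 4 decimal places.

t = -2.2301

MSE = SSE/(n − 2) = 97616/90 = 1084.62.
SE(b₁) = √(MSE/Sₓₓ) = √(1084.62/4499) = 0.491.
t = -1.095 / 0.491 = -2.2301.
df = n − 2 = 90.
One-sided p ≈ 0.0141, which is < 0.025, so reject H₀.
There is evidence that the true slope on class size is negative.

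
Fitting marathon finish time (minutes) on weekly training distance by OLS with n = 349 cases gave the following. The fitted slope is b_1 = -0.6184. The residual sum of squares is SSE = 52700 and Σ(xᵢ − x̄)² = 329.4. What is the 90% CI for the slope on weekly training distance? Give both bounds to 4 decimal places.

MSE = SSE/(n − 2) = 52700/347 = 151.873.
SE(b_1) = √(MSE/Sₓₓ) = √(151.873/329.4) = 0.679014.
df = n − 2 = 347.
t* = t_{0.05, 347} = 1.649257.
Margin = t* × SE = 1.649257 × 0.679014 = 1.119869.
CI: -0.6184 ± 1.119869 → (-1.7383, 0.5015).
With 90% confidence, each one-unit increase in weekly training distance is associated with a change of between -1.7383 and 0.5015 minutes in marathon finish time.

(-1.7383, 0.5015)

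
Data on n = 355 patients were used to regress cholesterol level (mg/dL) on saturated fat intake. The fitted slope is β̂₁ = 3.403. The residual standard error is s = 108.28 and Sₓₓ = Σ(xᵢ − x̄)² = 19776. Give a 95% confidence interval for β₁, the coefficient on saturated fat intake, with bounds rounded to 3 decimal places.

(1.889, 4.917)

SE(β̂₁) = s/√Sₓₓ = 108.28/√19776 = 0.769979.
df = n − 2 = 353.
t* = t_{0.025, 353} = 1.966707.
Margin = t* × SE = 1.966707 × 0.769979 = 1.51432.
CI: 3.403 ± 1.51432 → (1.889, 4.917).
With 95% confidence, each one-unit increase in saturated fat intake is associated with a change of between 1.889 and 4.917 mg/dL in cholesterol level.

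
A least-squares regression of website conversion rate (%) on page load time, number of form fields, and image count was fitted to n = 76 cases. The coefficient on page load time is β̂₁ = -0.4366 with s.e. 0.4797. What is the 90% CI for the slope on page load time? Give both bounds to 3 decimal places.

df = n − k − 1 = 76 − 3 − 1 = 72.
t* = t_{0.05, 72} = 1.666294.
Margin = t* × SE = 1.666294 × 0.4797 = 0.79932.
CI: -0.4366 ± 0.79932 → (-1.236, 0.363).
With 90% confidence, each one-unit increase in page load time is associated with a change of between -1.236 and 0.363 % in website conversion rate, holding the other predictors fixed.

(-1.236, 0.363)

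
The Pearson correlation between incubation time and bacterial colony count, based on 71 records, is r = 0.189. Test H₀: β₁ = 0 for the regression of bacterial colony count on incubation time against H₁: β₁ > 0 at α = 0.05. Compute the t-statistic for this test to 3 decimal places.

t = r·√(n − 2)/√(1 − r²) = 0.189·√69/√0.964279 = 1.599.
df = n − 2 = 69.
One-sided p ≈ 0.0572, which is ≥ 0.05, so fail to reject H₀.
The data do not give significant evidence of a linear association between incubation time and bacterial colony count.

t = 1.599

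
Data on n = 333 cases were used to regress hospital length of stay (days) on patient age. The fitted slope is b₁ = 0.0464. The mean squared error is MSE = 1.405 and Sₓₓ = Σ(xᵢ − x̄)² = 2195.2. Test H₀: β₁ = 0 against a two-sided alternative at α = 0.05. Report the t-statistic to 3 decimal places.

SE(b₁) = √(MSE/Sₓₓ) = √(1.405/2195.2) = 0.0252989.
t = 0.0464 / 0.0252989 = 1.834.
df = n − 2 = 331.
Two-sided p ≈ 0.0675, which is ≥ 0.05, so fail to reject H₀.
The data do not give significant evidence of an association between patient age and hospital length of stay.

t = 1.834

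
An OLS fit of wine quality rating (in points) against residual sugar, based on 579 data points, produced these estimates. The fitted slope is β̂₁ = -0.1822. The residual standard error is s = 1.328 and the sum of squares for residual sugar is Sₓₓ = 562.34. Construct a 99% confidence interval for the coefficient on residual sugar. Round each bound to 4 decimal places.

SE(β̂₁) = s/√Sₓₓ = 1.328/√562.34 = 0.0560014.
df = n − 2 = 577.
t* = t_{0.005, 577} = 2.584377.
Margin = t* × SE = 2.584377 × 0.0560014 = 0.144729.
CI: -0.1822 ± 0.144729 → (-0.3269, -0.0375).
With 99% confidence, each one-unit increase in residual sugar is associated with a change of between -0.3269 and -0.0375 points in wine quality rating.

(-0.3269, -0.0375)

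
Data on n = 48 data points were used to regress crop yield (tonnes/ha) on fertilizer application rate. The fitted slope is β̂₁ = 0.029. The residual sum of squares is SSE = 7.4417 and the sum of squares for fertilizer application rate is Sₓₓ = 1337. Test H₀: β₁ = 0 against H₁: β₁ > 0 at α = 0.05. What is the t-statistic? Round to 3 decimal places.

t = 2.636

MSE = SSE/(n − 2) = 7.4417/46 = 0.161776.
SE(β̂₁) = √(MSE/Sₓₓ) = √(0.161776/1337) = 0.011.
t = 0.029 / 0.011 = 2.636.
df = n − 2 = 46.
One-sided p ≈ 0.0057, which is < 0.05, so reject H₀.
There is evidence that the true slope on fertilizer application rate is positive.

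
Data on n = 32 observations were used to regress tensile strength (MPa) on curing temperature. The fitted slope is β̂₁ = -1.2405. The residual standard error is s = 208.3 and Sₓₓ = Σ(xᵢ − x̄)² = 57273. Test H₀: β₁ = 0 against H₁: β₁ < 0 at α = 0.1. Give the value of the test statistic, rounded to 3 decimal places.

t = -1.425

SE(β̂₁) = s/√Sₓₓ = 208.3/√57273 = 0.870391.
t = -1.2405 / 0.870391 = -1.425.
df = n − 2 = 30.
One-sided p ≈ 0.0822, which is < 0.1, so reject H₀.
There is evidence that the true slope on curing temperature is negative.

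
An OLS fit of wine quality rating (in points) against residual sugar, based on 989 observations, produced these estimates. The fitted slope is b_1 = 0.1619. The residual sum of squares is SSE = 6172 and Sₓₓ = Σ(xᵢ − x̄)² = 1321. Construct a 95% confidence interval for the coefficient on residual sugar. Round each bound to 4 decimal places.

(0.0269, 0.2969)

MSE = SSE/(n − 2) = 6172/987 = 6.25329.
SE(b_1) = √(MSE/Sₓₓ) = √(6.25329/1321) = 0.0688023.
df = n − 2 = 987.
t* = t_{0.025, 987} = 1.96237.
Margin = t* × SE = 1.96237 × 0.0688023 = 0.135016.
CI: 0.1619 ± 0.135016 → (0.0269, 0.2969).
With 95% confidence, each one-unit increase in residual sugar is associated with a change of between 0.0269 and 0.2969 points in wine quality rating.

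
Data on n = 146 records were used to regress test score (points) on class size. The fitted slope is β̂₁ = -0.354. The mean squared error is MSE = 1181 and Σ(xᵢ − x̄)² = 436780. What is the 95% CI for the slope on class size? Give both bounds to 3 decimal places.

(-0.457, -0.251)

SE(β̂₁) = √(MSE/Sₓₓ) = √(1181/436780) = 0.0519988.
df = n − 2 = 144.
t* = t_{0.025, 144} = 1.976575.
Margin = t* × SE = 1.976575 × 0.0519988 = 0.10278.
CI: -0.354 ± 0.10278 → (-0.457, -0.251).
With 95% confidence, each one-unit increase in class size is associated with a change of between -0.457 and -0.251 points in test score.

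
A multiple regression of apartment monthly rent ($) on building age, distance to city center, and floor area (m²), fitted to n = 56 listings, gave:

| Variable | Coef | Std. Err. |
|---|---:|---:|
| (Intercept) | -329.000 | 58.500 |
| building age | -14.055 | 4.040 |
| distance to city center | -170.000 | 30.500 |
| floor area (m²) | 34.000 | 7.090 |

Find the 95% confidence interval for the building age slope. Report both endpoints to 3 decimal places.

(-22.162, -5.948)

Read off: b = -14.055, SE = 4.040 for building age.
df = n − k − 1 = 56 − 3 − 1 = 52.
t* = t_{0.025, 52} = 2.006647.
Margin = t* × SE = 2.006647 × 4.040 = 8.10685.
CI: -14.055 ± 8.10685 → (-22.162, -5.948).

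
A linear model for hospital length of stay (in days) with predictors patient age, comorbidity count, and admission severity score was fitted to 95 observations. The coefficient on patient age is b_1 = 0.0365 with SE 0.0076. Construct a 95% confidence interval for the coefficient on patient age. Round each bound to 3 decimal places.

df = n − k − 1 = 95 − 3 − 1 = 91.
t* = t_{0.025, 91} = 1.986377.
Margin = t* × SE = 1.986377 × 0.0076 = 0.01510.
CI: 0.0365 ± 0.01510 → (0.021, 0.052).
With 95% confidence, each one-unit increase in patient age is associated with a change of between 0.021 and 0.052 days in hospital length of stay, holding the other predictors fixed.

(0.021, 0.052)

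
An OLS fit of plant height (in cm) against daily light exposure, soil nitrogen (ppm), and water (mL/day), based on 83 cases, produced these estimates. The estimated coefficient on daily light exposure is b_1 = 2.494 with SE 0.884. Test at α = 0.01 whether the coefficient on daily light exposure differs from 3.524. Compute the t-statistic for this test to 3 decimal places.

H₀: β₁ = 3.524 vs H₁: β₁ ≠ 3.524.
t = (b_1 − β₁⁰)/SE = (2.494 − 3.524) / 0.884 = -1.165.
df = n − k − 1 = 83 − 3 − 1 = 79.
Two-sided p ≈ 0.2475, which is ≥ 0.01, so fail to reject H₀.
The data are consistent with a true slope of 3.524 cm per unit of daily light exposure, holding the other predictors fixed.

t = -1.165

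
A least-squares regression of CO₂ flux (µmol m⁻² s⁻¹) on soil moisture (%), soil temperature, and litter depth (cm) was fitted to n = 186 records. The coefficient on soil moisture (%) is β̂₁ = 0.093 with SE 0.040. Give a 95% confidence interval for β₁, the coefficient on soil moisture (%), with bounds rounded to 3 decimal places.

(0.014, 0.172)

df = n − k − 1 = 186 − 3 − 1 = 182.
t* = t_{0.025, 182} = 1.973084.
Margin = t* × SE = 1.973084 × 0.040 = 0.07892.
CI: 0.093 ± 0.07892 → (0.014, 0.172).
With 95% confidence, each one-unit increase in soil moisture (%) is associated with a change of between 0.014 and 0.172 µmol m⁻² s⁻¹ in CO₂ flux, holding the other predictors fixed.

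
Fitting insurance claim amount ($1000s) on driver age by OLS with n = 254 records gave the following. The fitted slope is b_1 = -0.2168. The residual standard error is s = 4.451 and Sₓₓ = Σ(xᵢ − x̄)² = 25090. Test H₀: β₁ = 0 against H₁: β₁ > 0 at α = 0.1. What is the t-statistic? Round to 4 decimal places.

SE(b_1) = s/√Sₓₓ = 4.451/√25090 = 0.0281001.
t = -0.2168 / 0.0281001 = -7.7153.
df = n − 2 = 252.
One-sided p ≈ 1.0000, which is ≥ 0.1, so fail to reject H₀.
The data do not give significant evidence that the true slope on driver age is positive.

t = -7.7153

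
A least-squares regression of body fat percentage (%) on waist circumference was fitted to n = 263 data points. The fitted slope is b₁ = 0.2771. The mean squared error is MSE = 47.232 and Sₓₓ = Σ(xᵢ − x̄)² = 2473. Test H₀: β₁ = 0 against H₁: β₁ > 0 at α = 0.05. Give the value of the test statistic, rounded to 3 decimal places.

t = 2.005

SE(b₁) = √(MSE/Sₓₓ) = √(47.232/2473) = 0.138199.
t = 0.2771 / 0.138199 = 2.005.
df = n − 2 = 261.
One-sided p ≈ 0.0230, which is < 0.05, so reject H₀.
There is evidence that the true slope on waist circumference is positive.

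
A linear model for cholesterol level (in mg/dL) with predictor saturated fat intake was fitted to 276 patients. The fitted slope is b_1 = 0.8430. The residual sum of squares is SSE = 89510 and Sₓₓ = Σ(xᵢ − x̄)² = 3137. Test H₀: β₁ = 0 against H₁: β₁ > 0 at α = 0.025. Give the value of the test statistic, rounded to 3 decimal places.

t = 2.612

MSE = SSE/(n − 2) = 89510/274 = 326.679.
SE(b_1) = √(MSE/Sₓₓ) = √(326.679/3137) = 0.322703.
t = 0.8430 / 0.322703 = 2.612.
df = n − 2 = 274.
One-sided p ≈ 0.0047, which is < 0.025, so reject H₀.
There is evidence that the true slope on saturated fat intake is positive.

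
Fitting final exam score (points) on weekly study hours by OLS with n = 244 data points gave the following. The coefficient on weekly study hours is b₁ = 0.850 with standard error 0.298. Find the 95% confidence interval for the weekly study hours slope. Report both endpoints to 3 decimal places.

df = n − 2 = 244 − 2 = 242.
t* = t_{0.025, 242} = 1.969815.
Margin = t* × SE = 1.969815 × 0.298 = 0.58700.
CI: 0.850 ± 0.58700 → (0.263, 1.437).
With 95% confidence, each one-unit increase in weekly study hours is associated with a change of between 0.263 and 1.437 points in final exam score.

(0.263, 1.437)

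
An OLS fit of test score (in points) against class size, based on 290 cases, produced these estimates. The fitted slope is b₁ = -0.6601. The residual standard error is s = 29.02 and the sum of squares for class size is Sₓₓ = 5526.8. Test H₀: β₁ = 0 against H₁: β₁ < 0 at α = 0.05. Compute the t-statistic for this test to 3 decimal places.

t = -1.691

SE(b₁) = s/√Sₓₓ = 29.02/√5526.8 = 0.390356.
t = -0.6601 / 0.390356 = -1.691.
df = n − 2 = 288.
One-sided p ≈ 0.0460, which is < 0.05, so reject H₀.
There is evidence that the true slope on class size is negative.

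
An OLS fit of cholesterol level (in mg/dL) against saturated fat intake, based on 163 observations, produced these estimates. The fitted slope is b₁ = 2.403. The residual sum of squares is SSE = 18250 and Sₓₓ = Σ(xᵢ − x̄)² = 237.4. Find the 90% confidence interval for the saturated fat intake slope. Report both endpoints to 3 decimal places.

MSE = SSE/(n − 2) = 18250/161 = 113.354.
SE(b₁) = √(MSE/Sₓₓ) = √(113.354/237.4) = 0.691.
df = n − 2 = 161.
t* = t_{0.05, 161} = 1.654373.
Margin = t* × SE = 1.654373 × 0.691 = 1.14317.
CI: 2.403 ± 1.14317 → (1.260, 3.546).
With 90% confidence, each one-unit increase in saturated fat intake is associated with a change of between 1.260 and 3.546 mg/dL in cholesterol level.

(1.260, 3.546)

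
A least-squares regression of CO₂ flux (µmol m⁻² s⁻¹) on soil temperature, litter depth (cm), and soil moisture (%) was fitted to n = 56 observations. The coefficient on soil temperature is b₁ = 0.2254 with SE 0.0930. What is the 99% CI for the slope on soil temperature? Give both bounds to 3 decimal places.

df = n − k − 1 = 56 − 3 − 1 = 52.
t* = t_{0.005, 52} = 2.673734.
Margin = t* × SE = 2.673734 × 0.0930 = 0.24866.
CI: 0.2254 ± 0.24866 → (-0.023, 0.474).
With 99% confidence, each one-unit increase in soil temperature is associated with a change of between -0.023 and 0.474 µmol m⁻² s⁻¹ in CO₂ flux, holding the other predictors fixed.

(-0.023, 0.474)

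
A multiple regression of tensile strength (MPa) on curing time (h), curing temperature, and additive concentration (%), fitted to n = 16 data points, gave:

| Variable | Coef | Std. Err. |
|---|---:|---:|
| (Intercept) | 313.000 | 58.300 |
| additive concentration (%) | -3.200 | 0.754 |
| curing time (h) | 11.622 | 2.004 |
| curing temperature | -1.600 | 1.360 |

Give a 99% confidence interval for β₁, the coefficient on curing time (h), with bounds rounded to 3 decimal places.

Read off: b = 11.622, SE = 2.004 for curing time (h).
df = n − k − 1 = 16 − 3 − 1 = 12.
t* = t_{0.005, 12} = 3.05454.
Margin = t* × SE = 3.05454 × 2.004 = 6.12130.
CI: 11.622 ± 6.12130 → (5.501, 17.743).

(5.501, 17.743)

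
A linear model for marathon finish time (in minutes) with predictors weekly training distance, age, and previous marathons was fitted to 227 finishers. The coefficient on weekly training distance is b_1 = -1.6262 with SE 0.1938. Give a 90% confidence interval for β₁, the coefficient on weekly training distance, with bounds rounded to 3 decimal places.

(-1.946, -1.306)

df = n − k − 1 = 227 − 3 − 1 = 223.
t* = t_{0.05, 223} = 1.651715.
Margin = t* × SE = 1.651715 × 0.1938 = 0.32010.
CI: -1.6262 ± 0.32010 → (-1.946, -1.306).
With 90% confidence, each one-unit increase in weekly training distance is associated with a change of between -1.946 and -1.306 minutes in marathon finish time, holding the other predictors fixed.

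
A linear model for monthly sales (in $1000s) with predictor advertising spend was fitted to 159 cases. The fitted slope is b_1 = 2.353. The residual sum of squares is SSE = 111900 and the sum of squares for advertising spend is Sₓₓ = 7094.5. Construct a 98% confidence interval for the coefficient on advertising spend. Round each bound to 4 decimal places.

MSE = SSE/(n − 2) = 111900/157 = 712.739.
SE(b_1) = √(MSE/Sₓₓ) = √(712.739/7094.5) = 0.31696.
df = n − 2 = 157.
t* = t_{0.01, 157} = 2.350334.
Margin = t* × SE = 2.350334 × 0.31696 = 0.744962.
CI: 2.353 ± 0.744962 → (1.6080, 3.0980).
With 98% confidence, each one-unit increase in advertising spend is associated with a change of between 1.6080 and 3.0980 $1000s in monthly sales.

(1.6080, 3.0980)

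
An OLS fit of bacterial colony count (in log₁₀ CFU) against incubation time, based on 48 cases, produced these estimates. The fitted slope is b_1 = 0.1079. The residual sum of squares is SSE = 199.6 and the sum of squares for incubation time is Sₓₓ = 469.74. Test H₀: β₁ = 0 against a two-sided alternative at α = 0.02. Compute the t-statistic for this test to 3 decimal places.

MSE = SSE/(n − 2) = 199.6/46 = 4.33913.
SE(b_1) = √(MSE/Sₓₓ) = √(4.33913/469.74) = 0.0961109.
t = 0.1079 / 0.0961109 = 1.123.
df = n − 2 = 46.
Two-sided p ≈ 0.2674, which is ≥ 0.02, so fail to reject H₀.
The data do not give significant evidence of an association between incubation time and bacterial colony count.

t = 1.123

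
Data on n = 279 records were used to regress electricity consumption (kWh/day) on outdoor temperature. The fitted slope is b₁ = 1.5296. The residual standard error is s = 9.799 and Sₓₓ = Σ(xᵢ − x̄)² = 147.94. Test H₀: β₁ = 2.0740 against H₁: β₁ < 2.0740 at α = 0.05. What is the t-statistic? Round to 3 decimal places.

SE(b₁) = s/√Sₓₓ = 9.799/√147.94 = 0.805636.
t = (1.5296 − 2.0740) / 0.805636 = -0.676.
df = n − 2 = 277.
One-sided p ≈ 0.2499, which is ≥ 0.05, so fail to reject H₀.
The data do not give significant evidence that the true slope on outdoor temperature is below 2.0740 kWh/day per unit.

t = -0.676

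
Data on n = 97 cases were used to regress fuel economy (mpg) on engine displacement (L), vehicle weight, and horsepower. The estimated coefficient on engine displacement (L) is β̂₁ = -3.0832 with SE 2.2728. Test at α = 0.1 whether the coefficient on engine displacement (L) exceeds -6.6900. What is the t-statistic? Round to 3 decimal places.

t = 1.587

H₀: β₁ = -6.6900 vs H₁: β₁ > -6.6900.
t = (β̂₁ − β₁⁰)/SE = (-3.0832 − (-6.6900)) / 2.2728 = 1.587.
df = n − k − 1 = 97 − 3 − 1 = 93.
One-sided p ≈ 0.0580, which is < 0.1, so reject H₀.
There is evidence that the true slope on engine displacement (L) exceeds -6.6900 mpg per unit, holding the other predictors fixed.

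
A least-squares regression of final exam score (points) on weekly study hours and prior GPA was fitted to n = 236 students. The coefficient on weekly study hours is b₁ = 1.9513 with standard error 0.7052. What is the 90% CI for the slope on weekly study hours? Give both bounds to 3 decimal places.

(0.787, 3.116)

df = n − k − 1 = 236 − 2 − 1 = 233.
t* = t_{0.05, 233} = 1.65142.
Margin = t* × SE = 1.65142 × 0.7052 = 1.16458.
CI: 1.9513 ± 1.16458 → (0.787, 3.116).
With 90% confidence, each one-unit increase in weekly study hours is associated with a change of between 0.787 and 3.116 points in final exam score, holding the other predictors fixed.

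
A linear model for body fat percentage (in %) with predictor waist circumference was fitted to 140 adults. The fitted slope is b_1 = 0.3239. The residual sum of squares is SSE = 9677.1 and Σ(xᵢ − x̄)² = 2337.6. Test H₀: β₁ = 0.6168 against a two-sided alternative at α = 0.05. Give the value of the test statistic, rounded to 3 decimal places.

t = -1.691

MSE = SSE/(n − 2) = 9677.1/138 = 70.1239.
SE(b_1) = √(MSE/Sₓₓ) = √(70.1239/2337.6) = 0.1732.
t = (0.3239 − 0.6168) / 0.1732 = -1.691.
df = n − 2 = 138.
Two-sided p ≈ 0.0931, which is ≥ 0.05, so fail to reject H₀.
The data are consistent with a true slope of 0.6168 % per unit of waist circumference.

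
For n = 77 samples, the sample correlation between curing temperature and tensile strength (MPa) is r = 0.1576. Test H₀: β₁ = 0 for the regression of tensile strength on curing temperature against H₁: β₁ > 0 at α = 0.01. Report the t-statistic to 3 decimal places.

t = r·√(n − 2)/√(1 − r²) = 0.1576·√75/√0.975162 = 1.382.
df = n − 2 = 75.
One-sided p ≈ 0.0855, which is ≥ 0.01, so fail to reject H₀.
The data do not give significant evidence of a linear association between curing temperature and tensile strength.

t = 1.382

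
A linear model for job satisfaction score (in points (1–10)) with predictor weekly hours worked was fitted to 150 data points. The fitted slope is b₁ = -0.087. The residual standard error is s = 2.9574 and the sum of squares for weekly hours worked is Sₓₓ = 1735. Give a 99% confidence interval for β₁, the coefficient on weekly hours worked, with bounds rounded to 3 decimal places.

SE(b₁) = s/√Sₓₓ = 2.9574/√1735 = 0.0710003.
df = n − 2 = 148.
t* = t_{0.005, 148} = 2.609456.
Margin = t* × SE = 2.609456 × 0.0710003 = 0.18527.
CI: -0.087 ± 0.18527 → (-0.272, 0.098).
With 99% confidence, each one-unit increase in weekly hours worked is associated with a change of between -0.272 and 0.098 points (1–10) in job satisfaction score.

(-0.272, 0.098)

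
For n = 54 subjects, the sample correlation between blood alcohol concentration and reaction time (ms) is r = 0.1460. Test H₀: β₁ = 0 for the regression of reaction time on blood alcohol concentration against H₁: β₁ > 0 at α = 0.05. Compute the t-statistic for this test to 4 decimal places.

t = 1.0642

t = r·√(n − 2)/√(1 − r²) = 0.1460·√52/√0.978684 = 1.0642.
df = n − 2 = 52.
One-sided p ≈ 0.1461, which is ≥ 0.05, so fail to reject H₀.
The data do not give significant evidence of a linear association between blood alcohol concentration and reaction time.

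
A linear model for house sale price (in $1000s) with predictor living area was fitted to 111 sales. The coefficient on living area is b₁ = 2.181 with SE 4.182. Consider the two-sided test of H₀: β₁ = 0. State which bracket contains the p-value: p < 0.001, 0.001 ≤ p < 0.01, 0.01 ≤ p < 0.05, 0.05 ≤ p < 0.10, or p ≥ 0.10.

t = 2.181 / 4.182 = 0.522.
df = n − 2 = 111 − 2 = 109.
Two-sided p = 2·P(T_{109} > |t|) ≈ 0.6031.
So p ≥ 0.10.

p ≥ 0.10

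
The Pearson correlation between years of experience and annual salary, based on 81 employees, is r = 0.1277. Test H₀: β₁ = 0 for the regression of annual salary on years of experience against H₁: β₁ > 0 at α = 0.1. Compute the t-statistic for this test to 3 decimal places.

t = r·√(n − 2)/√(1 − r²) = 0.1277·√79/√0.983693 = 1.144.
df = n − 2 = 79.
One-sided p ≈ 0.1280, which is ≥ 0.1, so fail to reject H₀.
The data do not give significant evidence of a linear association between years of experience and annual salary.

t = 1.144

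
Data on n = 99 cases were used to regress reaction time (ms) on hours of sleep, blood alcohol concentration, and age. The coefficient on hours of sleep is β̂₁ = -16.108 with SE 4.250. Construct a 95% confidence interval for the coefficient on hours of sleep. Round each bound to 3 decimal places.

df = n − k − 1 = 99 − 3 − 1 = 95.
t* = t_{0.025, 95} = 1.985251.
Margin = t* × SE = 1.985251 × 4.250 = 8.43732.
CI: -16.108 ± 8.43732 → (-24.545, -7.671).
With 95% confidence, each one-unit increase in hours of sleep is associated with a change of between -24.545 and -7.671 ms in reaction time, holding the other predictors fixed.

(-24.545, -7.671)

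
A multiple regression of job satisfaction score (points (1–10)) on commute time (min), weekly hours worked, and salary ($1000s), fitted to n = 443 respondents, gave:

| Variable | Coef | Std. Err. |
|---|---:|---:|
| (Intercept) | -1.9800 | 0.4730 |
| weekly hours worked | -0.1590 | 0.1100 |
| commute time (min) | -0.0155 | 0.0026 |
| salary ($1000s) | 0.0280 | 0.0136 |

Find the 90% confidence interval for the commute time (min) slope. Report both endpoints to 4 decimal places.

(-0.0198, -0.0112)

Read off: b = -0.0155, SE = 0.0026 for commute time (min).
df = n − k − 1 = 443 − 3 − 1 = 439.
t* = t_{0.05, 439} = 1.648332.
Margin = t* × SE = 1.648332 × 0.0026 = 0.004286.
CI: -0.0155 ± 0.004286 → (-0.0198, -0.0112).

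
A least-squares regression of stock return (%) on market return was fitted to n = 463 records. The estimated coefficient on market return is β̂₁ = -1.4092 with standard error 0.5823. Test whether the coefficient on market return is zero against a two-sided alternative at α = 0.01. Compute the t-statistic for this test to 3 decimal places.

t = -2.420

H₀: β₁ = 0 vs H₁: β₁ ≠ 0.
t = (β̂₁ − β₁⁰)/SE = -1.4092 / 0.5823 = -2.420.
df = n − 2 = 463 − 2 = 461.
Two-sided p ≈ 0.0159, which is ≥ 0.01, so fail to reject H₀.
The data do not give significant evidence of an association between market return and stock return.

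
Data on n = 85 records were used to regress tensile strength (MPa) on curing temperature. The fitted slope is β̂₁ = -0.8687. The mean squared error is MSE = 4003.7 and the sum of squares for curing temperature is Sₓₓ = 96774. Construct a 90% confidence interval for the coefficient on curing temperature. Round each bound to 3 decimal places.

SE(β̂₁) = √(MSE/Sₓₓ) = √(4003.7/96774) = 0.2034.
df = n − 2 = 83.
t* = t_{0.05, 83} = 1.66342.
Margin = t* × SE = 1.66342 × 0.2034 = 0.33834.
CI: -0.8687 ± 0.33834 → (-1.207, -0.530).
With 90% confidence, each one-unit increase in curing temperature is associated with a change of between -1.207 and -0.530 MPa in tensile strength.

(-1.207, -0.530)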